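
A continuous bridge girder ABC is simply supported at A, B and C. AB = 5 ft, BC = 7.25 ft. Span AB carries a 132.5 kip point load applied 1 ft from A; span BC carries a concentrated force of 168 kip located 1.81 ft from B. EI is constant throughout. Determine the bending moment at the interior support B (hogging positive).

Insert a hinge at B; M_B is the redundant, and each span becomes simply supported.
Rotations at B on the released spans (each span's end-slope, ×1/EI):
  span AB: point load 132.5 at a = 1: Pab(L + a)/(6LEI) = 106/EI
  span BC: point load 168 at a = 1.81: Pab(L + b)/(6LEI) = 482.6/EI
  relative rotation θ_0 = (106 + 482.6)/EI = 588.6/EI
A unit hogging moment at B produces rotation L₁/(3EI) + L₂/(3EI) = 4.083/EI.
Compatibility: M_B·(L₁+L₂)/(3EI) = θ_0, giving M_B = 144.1 kip·ft (hogging).

M_B = 144.1 kip·ft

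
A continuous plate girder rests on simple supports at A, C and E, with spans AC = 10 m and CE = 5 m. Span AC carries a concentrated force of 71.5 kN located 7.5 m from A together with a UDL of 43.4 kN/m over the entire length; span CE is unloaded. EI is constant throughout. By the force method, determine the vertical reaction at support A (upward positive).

Take M_C as the redundant. Released structure: two simple spans AC and CE with a hinge at C.
End slopes at the hinge C, treating each span as simply supported:
  span AC: point load 71.5 at a = 7.5: Pab(L + a)/(6LEI) = 391/EI
  span AC: UDL 43.4: wL³/(24EI) = 1808/EI
  relative rotation θ_0 = (2199 + 0)/EI = 2199/EI
A unit hogging moment at C produces rotation L₁/(3EI) + L₂/(3EI) = 5/EI.
Compatibility: M_C·(L₁+L₂)/(3EI) = θ_0, giving M_C = 439.9 kN·m (hogging).
Span AC, ΣM about A with M_C applied at C: R_C^{AC}·10 = 2706 + 439.9, so R_C^{AC} = 314.6 kN and R_A = 505.5 − 314.6 = 190.9 kN.

R_A = 190.9 kN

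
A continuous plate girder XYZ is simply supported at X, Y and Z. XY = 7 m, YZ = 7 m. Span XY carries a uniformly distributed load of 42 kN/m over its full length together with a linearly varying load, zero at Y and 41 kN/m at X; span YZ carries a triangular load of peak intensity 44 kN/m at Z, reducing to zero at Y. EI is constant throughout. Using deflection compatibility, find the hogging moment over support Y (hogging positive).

M_Y = 250.1 kN·m

Insert a hinge at Y; M_Y is the redundant, and each span becomes simply supported.
Rotations at Y on the released spans (each span's end-slope, ×1/EI):
  span XY: UDL 42: wL³/(24EI) = 600.2/EI
  span XY: triangular load, peak 41: 7w₀L³/(360EI) = 273.4/EI
  span YZ: triangular load, peak 44: 7w₀L³/(360EI) = 293.5/EI
  relative rotation θ_0 = (873.7 + 293.5)/EI = 1167/EI
A unit hogging moment at Y produces rotation L₁/(3EI) + L₂/(3EI) = 4.667/EI.
Slope continuity at Y: θ_0 = M_Y·4.667/EI, so M_Y = 1167/4.667 = 250.1 kN·m (hogging).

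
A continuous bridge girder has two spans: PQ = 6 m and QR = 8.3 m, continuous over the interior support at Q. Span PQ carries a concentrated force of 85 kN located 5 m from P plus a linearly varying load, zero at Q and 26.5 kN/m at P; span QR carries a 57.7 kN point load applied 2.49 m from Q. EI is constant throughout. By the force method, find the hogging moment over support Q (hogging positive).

Insert a hinge at Q; M_Q is the redundant, and each span becomes simply supported.
Rotations at Q on the released spans (each span's end-slope, ×1/EI):
  span PQ: point load 85 at a = 5: Pab(L + a)/(6LEI) = 129.9/EI
  span PQ: triangular load, peak 26.5: 7w₀L³/(360EI) = 111.3/EI
  span QR: point load 57.7 at a = 2.49: Pab(L + b)/(6LEI) = 236.5/EI
  relative rotation θ_0 = (241.2 + 236.5)/EI = 477.7/EI
A unit hogging moment at Q produces rotation L₁/(3EI) + L₂/(3EI) = 4.767/EI.
Slope continuity at Q: θ_0 = M_Q·4.767/EI, so M_Q = 477.7/4.767 = 100.2 kN·m (hogging).

M_Q = 100.2 kN·m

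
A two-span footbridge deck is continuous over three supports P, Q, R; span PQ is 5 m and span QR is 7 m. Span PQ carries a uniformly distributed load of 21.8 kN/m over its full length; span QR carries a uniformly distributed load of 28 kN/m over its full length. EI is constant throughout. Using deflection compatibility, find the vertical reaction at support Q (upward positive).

R_Q = 196.5 kN

Take M_Q as the redundant. Released structure: two simple spans PQ and QR with a hinge at Q.
Rotations at Q on the released spans (each span's end-slope, ×1/EI):
  span PQ: UDL 21.8: wL³/(24EI) = 113.5/EI
  span QR: UDL 28: wL³/(24EI) = 400.2/EI
  relative rotation θ_0 = (113.5 + 400.2)/EI = 513.7/EI
A unit hogging moment at Q produces rotation L₁/(3EI) + L₂/(3EI) = 4/EI.
Slope continuity at Q: θ_0 = M_Q·4/EI, so M_Q = 513.7/4 = 128.4 kN·m (hogging).
Span PQ, ΣM about P with M_Q applied at Q: R_Q^{PQ}·5 = 272.5 + 128.4, so R_Q^{PQ} = 80.19 kN and R_P = 109 − 80.19 = 28.81 kN.
Span QR, ΣM about R: R_Q^{QR}·7 = 686 + 128.4, so R_Q^{QR} = 116.3 kN and R_R = 196 − 116.3 = 79.65 kN.
R_Q = 80.19 + 116.3 = 196.5 kN.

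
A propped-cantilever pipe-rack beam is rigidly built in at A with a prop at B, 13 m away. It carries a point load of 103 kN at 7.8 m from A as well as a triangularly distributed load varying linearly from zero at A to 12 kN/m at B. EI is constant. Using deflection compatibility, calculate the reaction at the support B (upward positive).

R_B = 87.4 kN

Take the reaction at B as the redundant and release it; the primary structure is a cantilever fixed at A.
Free-end deflection of the primary structure under the applied loading (downward +):
  point load 103 at a = 7.8: Pa²(3L − a)/(6EI) = 32586/EI
  triangular load, peak 12 at the free end: 11w₀L⁴/(120EI) = 31417/EI
  δ_0 = 64003/EI
Flexibility coefficient — unit upward force at B: δ_{BB} = L³/(3EI) = 732.3/EI.
The prop prevents deflection at B: R_B = δ_0/δ_{BB} = 64003/732.3 = 87.4 kN.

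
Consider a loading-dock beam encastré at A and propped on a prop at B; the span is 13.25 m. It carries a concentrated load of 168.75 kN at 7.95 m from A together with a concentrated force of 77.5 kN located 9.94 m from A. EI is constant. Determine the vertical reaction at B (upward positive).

R_B = 122 kN

Take the reaction at B as the redundant and release it; the primary structure is a cantilever fixed at A.
Primary-structure tip deflection at B by superposition:
  point load 168.75 at a = 7.95: Pa²(3L − a)/(6EI) = 56527/EI
  point load 77.5 at a = 9.94: Pa²(3L − a)/(6EI) = 38044/EI
  δ_0 = 94571/EI
Flexibility coefficient — unit upward force at B: δ_{BB} = L³/(3EI) = 775.4/EI.
Compatibility at B: δ_0 − R_B·δ_{BB} = 0, so R_B = 94571/775.4 = 122 kN.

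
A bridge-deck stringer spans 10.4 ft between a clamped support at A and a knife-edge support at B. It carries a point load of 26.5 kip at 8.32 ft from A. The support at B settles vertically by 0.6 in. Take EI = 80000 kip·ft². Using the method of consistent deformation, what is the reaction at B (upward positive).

R_B = 7.988 kip

Release the roller at B. Primary structure: cantilever fixed at A.
Downward deflection at the released point B due to the loads:
  point load 26.5 at a = 8.32: Pa²(3L − a)/(6EI) = 6995/EI
Flexibility coefficient — unit upward force at B: δ_{BB} = L³/(3EI) = 375/EI.
With EI = 80000 kip·ft²: δ_0 = 0.087439 ft and δ_{BB} = 0.004687 ft/kip.
Compatibility — the beam at B must follow the support down by 0.05 ft: δ_0 − R_B·δ_{BB} = 0.05, so R_B = (0.087439 − 0.05)/0.004687 = 7.988 kip.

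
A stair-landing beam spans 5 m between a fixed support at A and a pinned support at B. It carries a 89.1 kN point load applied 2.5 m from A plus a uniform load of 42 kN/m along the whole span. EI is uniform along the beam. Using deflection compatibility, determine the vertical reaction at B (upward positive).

R_B = 106.6 kN

Choose R_B as the redundant. The primary structure is the cantilever fixed at A.
Free-end deflection of the primary structure under the applied loading (downward +):
  point load 89.1 at a = 2.5: Pa²(3L − a)/(6EI) = 1160/EI
  UDL 42: wL⁴/(8EI) = 3281/EI
  δ_0 = 4441/EI
Flexibility coefficient — unit upward force at B: δ_{BB} = L³/(3EI) = 41.67/EI.
Compatibility at B: δ_0 − R_B·δ_{BB} = 0, so R_B = 4441/41.67 = 106.6 kN.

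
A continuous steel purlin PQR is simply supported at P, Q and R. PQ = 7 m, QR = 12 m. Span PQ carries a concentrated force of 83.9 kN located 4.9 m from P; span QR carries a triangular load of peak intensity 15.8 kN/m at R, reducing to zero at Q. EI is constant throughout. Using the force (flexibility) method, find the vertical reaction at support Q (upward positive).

R_Q = 118 kN

Take M_Q as the redundant. Released structure: two simple spans PQ and QR with a hinge at Q.
End slopes at the hinge Q, treating each span as simply supported:
  span PQ: point load 83.9 at a = 4.9: Pab(L + a)/(6LEI) = 244.6/EI
  span QR: triangular load, peak 15.8: 7w₀L³/(360EI) = 530.9/EI
  relative rotation θ_0 = (244.6 + 530.9)/EI = 775.5/EI
A unit hogging moment at Q produces rotation L₁/(3EI) + L₂/(3EI) = 6.333/EI.
Compatibility: M_Q·(L₁+L₂)/(3EI) = θ_0, giving M_Q = 122.4 kN·m (hogging).
Span PQ, ΣM about P with M_Q applied at Q: R_Q^{PQ}·7 = 411.1 + 122.4, so R_Q^{PQ} = 76.22 kN and R_P = 83.9 − 76.22 = 7.678 kN.
Span QR, ΣM about R: R_Q^{QR}·12 = 379.2 + 122.4, so R_Q^{QR} = 41.8 kN and R_R = 94.8 − 41.8 = 53 kN.
R_Q = 76.22 + 41.8 = 118 kN.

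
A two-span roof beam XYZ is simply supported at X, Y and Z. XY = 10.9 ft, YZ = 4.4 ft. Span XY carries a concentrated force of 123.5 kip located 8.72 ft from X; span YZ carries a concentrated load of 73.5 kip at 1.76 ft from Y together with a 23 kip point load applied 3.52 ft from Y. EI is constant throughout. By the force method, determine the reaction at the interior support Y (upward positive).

Insert a hinge at Y; M_Y is the redundant, and each span becomes simply supported.
Rotations at Y on the released spans (each span's end-slope, ×1/EI):
  span XY: point load 123.5 at a = 8.72: Pab(L + a)/(6LEI) = 704.3/EI
  span YZ: point load 73.5 at a = 1.76: Pab(L + b)/(6LEI) = 91.07/EI
  span YZ: point load 23 at a = 3.52: Pab(L + b)/(6LEI) = 14.25/EI
  relative rotation θ_0 = (704.3 + 105.3)/EI = 809.6/EI
A unit hogging moment at Y produces rotation L₁/(3EI) + L₂/(3EI) = 5.1/EI.
Compatibility: M_Y·(L₁+L₂)/(3EI) = θ_0, giving M_Y = 158.7 kip·ft (hogging).
Span XY, ΣM about X with M_Y applied at Y: R_Y^{XY}·10.9 = 1077 + 158.7, so R_Y^{XY} = 113.4 kip and R_X = 123.5 − 113.4 = 10.14 kip.
Span YZ, ΣM about Z: R_Y^{YZ}·4.4 = 214.3 + 158.7, so R_Y^{YZ} = 84.78 kip and R_Z = 96.5 − 84.78 = 11.72 kip.
R_Y = 113.4 + 84.78 = 198.1 kip.

R_Y = 198.1 kip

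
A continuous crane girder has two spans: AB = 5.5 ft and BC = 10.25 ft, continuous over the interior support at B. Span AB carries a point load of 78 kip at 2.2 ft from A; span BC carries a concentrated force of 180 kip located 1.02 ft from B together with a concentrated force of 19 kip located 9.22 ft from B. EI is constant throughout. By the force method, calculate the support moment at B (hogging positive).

M_B = 133.7 kip·ft

Insert a hinge at B; M_B is the redundant, and each span becomes simply supported.
Rotations at B on the released spans (each span's end-slope, ×1/EI):
  span AB: point load 78 at a = 2.2: Pab(L + a)/(6LEI) = 132.1/EI
  span BC: point load 180 at a = 1.02: Pab(L + b)/(6LEI) = 536.8/EI
  span BC: point load 19 at a = 9.22: Pab(L + b)/(6LEI) = 33.09/EI
  relative rotation θ_0 = (132.1 + 569.9)/EI = 702/EI
A unit hogging moment at B produces rotation L₁/(3EI) + L₂/(3EI) = 5.25/EI.
Compatibility: M_B·(L₁+L₂)/(3EI) = θ_0, giving M_B = 133.7 kip·ft (hogging).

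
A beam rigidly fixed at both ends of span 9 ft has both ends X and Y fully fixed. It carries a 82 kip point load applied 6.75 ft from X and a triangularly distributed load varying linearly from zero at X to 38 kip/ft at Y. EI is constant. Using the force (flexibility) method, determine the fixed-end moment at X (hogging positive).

M_X = 137.2 kip·ft

Take the two fixed-end moments M_X, M_Y as redundants; the released structure is the simple span XY.
End rotations of the released simple span under the applied load (×1/EI):
  at X: point load 82 at a = 6.75: Pab(L + b)/(6LEI) = 259.5/EI
  at Y: point load 82 at a = 6.75: Pab(L + a)/(6LEI) = 363.2/EI
  at X: triangular load, peak 38: 7w₀L³/(360EI) = 538.6/EI
  at Y: triangular load, peak 38: w₀L³/(45EI) = 615.6/EI
  θ_X0 = 798.1/EI,  θ_Y0 = 978.8/EI
Flexibility coefficients: a unit moment at one end gives L/(3EI) there and L/(6EI) at the far end, so f₁₁ = f₂₂ = 3/EI and f₁₂ = f₂₁ = 1.5/EI.
Compatibility — zero rotation at each built-in end:
  3 M_X + 1.5 M_Y = 798.1
  1.5 M_X + 3 M_Y = 978.8
Solving the pair gives M_X = 137.2 kip·ft and M_Y = 257.7 kip·ft (hogging).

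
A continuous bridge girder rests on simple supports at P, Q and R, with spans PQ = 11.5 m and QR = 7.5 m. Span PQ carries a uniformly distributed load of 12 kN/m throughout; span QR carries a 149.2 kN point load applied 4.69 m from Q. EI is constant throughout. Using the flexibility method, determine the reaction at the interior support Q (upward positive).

R_Q = 167 kN

Release continuity at Q by inserting a hinge; the redundant is the internal moment M_Q. The primary structure is two simply-supported spans PQ and QR.
Rotations at Q on the released spans (each span's end-slope, ×1/EI):
  span PQ: UDL 12: wL³/(24EI) = 760.4/EI
  span QR: point load 149.2 at a = 4.69: Pab(L + b)/(6LEI) = 450.5/EI
  relative rotation θ_0 = (760.4 + 450.5)/EI = 1211/EI
A unit hogging moment at Q produces rotation L₁/(3EI) + L₂/(3EI) = 6.333/EI.
Slope continuity at Q: θ_0 = M_Q·6.333/EI, so M_Q = 1211/6.333 = 191.2 kN·m (hogging).
Span PQ, ΣM about P with M_Q applied at Q: R_Q^{PQ}·11.5 = 793.5 + 191.2, so R_Q^{PQ} = 85.63 kN and R_P = 138 − 85.63 = 52.37 kN.
Span QR, ΣM about R: R_Q^{QR}·7.5 = 419.3 + 191.2, so R_Q^{QR} = 81.39 kN and R_R = 149.2 − 81.39 = 67.81 kN.
R_Q = 85.63 + 81.39 = 167 kN.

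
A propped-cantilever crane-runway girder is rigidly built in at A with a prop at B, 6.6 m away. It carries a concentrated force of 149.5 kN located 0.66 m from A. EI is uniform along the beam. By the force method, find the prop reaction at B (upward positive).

Take the reaction at B as the redundant and release it; the primary structure is a cantilever fixed at A.
Downward deflection at the released point B due to the loads:
  point load 149.5 at a = 0.66: Pa²(3L − a)/(6EI) = 207.7/EI
Flexibility coefficient — unit upward force at B: δ_{BB} = L³/(3EI) = 95.83/EI.
Compatibility at B: δ_0 − R_B·δ_{BB} = 0, so R_B = 207.7/95.83 = 2.168 kN.

R_B = 2.168 kN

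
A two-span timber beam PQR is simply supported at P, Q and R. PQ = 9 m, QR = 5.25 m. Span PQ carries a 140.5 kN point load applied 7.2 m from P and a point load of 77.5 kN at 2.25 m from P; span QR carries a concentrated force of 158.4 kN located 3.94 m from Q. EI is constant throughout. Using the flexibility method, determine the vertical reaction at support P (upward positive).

R_P = 63.73 kN

Take M_Q as the redundant. Released structure: two simple spans PQ and QR with a hinge at Q.
End slopes at the hinge Q, treating each span as simply supported:
  span PQ: point load 140.5 at a = 7.2: Pab(L + a)/(6LEI) = 546.3/EI
  span PQ: point load 77.5 at a = 2.25: Pab(L + a)/(6LEI) = 245.2/EI
  span QR: point load 158.4 at a = 3.94: Pab(L + b)/(6LEI) = 170.3/EI
  relative rotation θ_0 = (791.5 + 170.3)/EI = 961.7/EI
A unit hogging moment at Q produces rotation L₁/(3EI) + L₂/(3EI) = 4.75/EI.
Compatibility: M_Q·(L₁+L₂)/(3EI) = θ_0, giving M_Q = 202.5 kN·m (hogging).
Span PQ, ΣM about P with M_Q applied at Q: R_Q^{PQ}·9 = 1186 + 202.5, so R_Q^{PQ} = 154.3 kN and R_P = 218 − 154.3 = 63.73 kN.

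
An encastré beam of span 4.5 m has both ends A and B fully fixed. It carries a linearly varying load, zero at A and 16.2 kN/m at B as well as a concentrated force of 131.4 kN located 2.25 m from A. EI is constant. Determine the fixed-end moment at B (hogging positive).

M_B = 90.31 kN·m

Release both end moments; the primary structure is a simply-supported span AB with redundants M_A and M_B.
End rotations of the released simple span under the applied load (×1/EI):
  at A: triangular load, peak 16.2: 7w₀L³/(360EI) = 28.7/EI
  at B: triangular load, peak 16.2: w₀L³/(45EI) = 32.8/EI
  at A: point load 131.4 at a = 2.25: Pab(L + b)/(6LEI) = 166.3/EI
  at B: point load 131.4 at a = 2.25: Pab(L + a)/(6LEI) = 166.3/EI
  θ_A0 = 195/EI,  θ_B0 = 199.1/EI
Flexibility coefficients: a unit moment at one end gives L/(3EI) there and L/(6EI) at the far end, so f₁₁ = f₂₂ = 1.5/EI and f₁₂ = f₂₁ = 0.75/EI.
Compatibility — zero rotation at each built-in end:
  1.5 M_A + 0.75 M_B = 195
  0.75 M_A + 1.5 M_B = 199.1
Solving the pair gives M_A = 84.85 kN·m and M_B = 90.31 kN·m (hogging).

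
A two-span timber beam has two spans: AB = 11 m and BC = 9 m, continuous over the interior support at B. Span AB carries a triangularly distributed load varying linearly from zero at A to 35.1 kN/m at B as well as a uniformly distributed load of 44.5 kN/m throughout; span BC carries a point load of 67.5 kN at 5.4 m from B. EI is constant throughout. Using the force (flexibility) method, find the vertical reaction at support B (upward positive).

Insert a hinge at B; M_B is the redundant, and each span becomes simply supported.
Rotations at B on the released spans (each span's end-slope, ×1/EI):
  span AB: triangular load, peak 35.1: w₀L³/(45EI) = 1038/EI
  span AB: UDL 44.5: wL³/(24EI) = 2468/EI
  span BC: point load 67.5 at a = 5.4: Pab(L + b)/(6LEI) = 306.2/EI
  relative rotation θ_0 = (3506 + 306.2)/EI = 3812/EI
A unit hogging moment at B produces rotation L₁/(3EI) + L₂/(3EI) = 6.667/EI.
Slope continuity at B: θ_0 = M_B·6.667/EI, so M_B = 3812/6.667 = 571.8 kN·m (hogging).
Span AB, ΣM about A with M_B applied at B: R_B^{AB}·11 = 4108 + 571.8, so R_B^{AB} = 425.4 kN and R_A = 682.5 − 425.4 = 257.1 kN.
Span BC, ΣM about C: R_B^{BC}·9 = 243 + 571.8, so R_B^{BC} = 90.54 kN and R_C = 67.5 − 90.54 = -23.04 kN.
R_B = 425.4 + 90.54 = 516 kN.

R_B = 516 kN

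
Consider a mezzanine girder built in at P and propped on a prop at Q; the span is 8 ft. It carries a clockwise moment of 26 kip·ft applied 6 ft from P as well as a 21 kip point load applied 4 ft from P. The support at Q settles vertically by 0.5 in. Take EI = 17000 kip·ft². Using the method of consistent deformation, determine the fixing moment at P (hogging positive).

Choose R_Q as the redundant. The primary structure is the cantilever fixed at P.
Downward deflection at the released point Q due to the loads:
  clockwise couple 26 at a = 6: M₀a(2L − a)/(2EI) = 780/EI
  point load 21 at a = 4: Pa²(3L − a)/(6EI) = 1120/EI
  δ_0 = 1900/EI
Flexibility coefficient — unit upward force at Q: δ_{QQ} = L³/(3EI) = 170.7/EI.
With EI = 17000 kip·ft²: δ_0 = 0.11176 ft and δ_{QQ} = 0.010039 ft/kip.
Compatibility — the beam at Q must follow the support down by 0.04167 ft: δ_0 − R_Q·δ_{QQ} = 0.04167, so R_Q = (0.11176 − 0.04167)/0.010039 = 6.982 kip.
Moment equilibrium about P: M_P = Σ(load moments about P) − R_Q·L = 110 − 6.982×8 = 54.14 kip·ft.

M_P = 54.14 kip·ft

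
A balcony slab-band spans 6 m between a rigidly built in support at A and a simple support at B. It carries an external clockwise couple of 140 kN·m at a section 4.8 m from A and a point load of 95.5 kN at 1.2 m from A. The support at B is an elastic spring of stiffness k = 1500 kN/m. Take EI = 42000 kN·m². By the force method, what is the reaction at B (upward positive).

R_B = 28.04 kN

Choose R_B as the redundant. The primary structure is the cantilever fixed at A.
Downward deflection at the released point B due to the loads:
  clockwise couple 140 at a = 4.8: M₀a(2L − a)/(2EI) = 2419/EI
  point load 95.5 at a = 1.2: Pa²(3L − a)/(6EI) = 385.1/EI
  δ_0 = 2804/EI
Flexibility coefficient — unit upward force at B: δ_{BB} = L³/(3EI) = 72/EI.
With EI = 42000 kN·m²: δ_0 = 0.066768 m and δ_{BB} = 0.001714 m/kN.
Compatibility — the spring shortens by R_B/k under the reaction it provides: δ_0 − R_B·δ_{BB} = R_B/k. With 1/k = 0.000667 m/kN, R_B = δ_0 / (δ_{BB} + 1/k) = 0.066768 / (0.001714 + 0.000667) = 28.04 kN.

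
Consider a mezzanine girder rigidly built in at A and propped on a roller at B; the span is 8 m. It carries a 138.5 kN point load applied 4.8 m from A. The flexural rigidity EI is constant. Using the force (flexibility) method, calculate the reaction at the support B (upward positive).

R_B = 59.83 kN

Release the roller at B. Primary structure: cantilever fixed at A.
Primary-structure tip deflection at B by superposition:
  point load 138.5 at a = 4.8: Pa²(3L − a)/(6EI) = 10211/EI
Flexibility coefficient — unit upward force at B: δ_{BB} = L³/(3EI) = 170.7/EI.
The prop prevents deflection at B: R_B = δ_0/δ_{BB} = 10211/170.7 = 59.83 kN.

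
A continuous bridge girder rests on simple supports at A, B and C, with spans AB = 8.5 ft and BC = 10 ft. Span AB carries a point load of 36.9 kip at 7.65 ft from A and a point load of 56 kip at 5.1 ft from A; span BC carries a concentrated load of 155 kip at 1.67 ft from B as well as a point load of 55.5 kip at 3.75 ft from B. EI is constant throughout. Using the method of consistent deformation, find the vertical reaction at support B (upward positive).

Take M_B as the redundant. Released structure: two simple spans AB and BC with a hinge at B.
Rotations at B on the released spans (each span's end-slope, ×1/EI):
  span AB: point load 36.9 at a = 7.65: Pab(L + a)/(6LEI) = 75.98/EI
  span AB: point load 56 at a = 5.1: Pab(L + a)/(6LEI) = 258.9/EI
  span BC: point load 155 at a = 1.67: Pab(L + b)/(6LEI) = 658.7/EI
  span BC: point load 55.5 at a = 3.75: Pab(L + b)/(6LEI) = 352.3/EI
  relative rotation θ_0 = (334.9 + 1011)/EI = 1346/EI
A unit hogging moment at B produces rotation L₁/(3EI) + L₂/(3EI) = 6.167/EI.
Slope continuity at B: θ_0 = M_B·6.167/EI, so M_B = 1346/6.167 = 218.3 kip·ft (hogging).
Span AB, ΣM about A with M_B applied at B: R_B^{AB}·8.5 = 567.9 + 218.3, so R_B^{AB} = 92.49 kip and R_A = 92.9 − 92.49 = 0.4122 kip.
Span BC, ΣM about C: R_B^{BC}·10 = 1638 + 218.3, so R_B^{BC} = 185.6 kip and R_C = 210.5 − 185.6 = 24.87 kip.
R_B = 92.49 + 185.6 = 278.1 kip.

R_B = 278.1 kip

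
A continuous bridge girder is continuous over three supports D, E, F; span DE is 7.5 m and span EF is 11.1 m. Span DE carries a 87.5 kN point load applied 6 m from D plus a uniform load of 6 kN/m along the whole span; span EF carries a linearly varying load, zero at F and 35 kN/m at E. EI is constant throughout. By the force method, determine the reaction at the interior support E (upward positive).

R_E = 272.6 kN

Insert a hinge at E; M_E is the redundant, and each span becomes simply supported.
Rotations at E on the released spans (each span's end-slope, ×1/EI):
  span DE: point load 87.5 at a = 6: Pab(L + a)/(6LEI) = 236.2/EI
  span DE: UDL 6: wL³/(24EI) = 105.5/EI
  span EF: triangular load, peak 35: w₀L³/(45EI) = 1064/EI
  relative rotation θ_0 = (341.7 + 1064)/EI = 1405/EI
A unit hogging moment at E produces rotation L₁/(3EI) + L₂/(3EI) = 6.2/EI.
Slope continuity at E: θ_0 = M_E·6.2/EI, so M_E = 1405/6.2 = 226.7 kN·m (hogging).
Span DE, ΣM about D with M_E applied at E: R_E^{DE}·7.5 = 693.8 + 226.7, so R_E^{DE} = 122.7 kN and R_D = 132.5 − 122.7 = 9.776 kN.
Span EF, ΣM about F: R_E^{EF}·11.1 = 1437 + 226.7, so R_E^{EF} = 149.9 kN and R_F = 194.2 − 149.9 = 44.33 kN.
R_E = 122.7 + 149.9 = 272.6 kN.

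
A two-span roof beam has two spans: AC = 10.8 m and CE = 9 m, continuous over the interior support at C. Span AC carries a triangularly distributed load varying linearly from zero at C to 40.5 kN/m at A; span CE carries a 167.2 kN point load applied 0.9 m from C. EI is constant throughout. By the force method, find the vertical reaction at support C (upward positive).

Release continuity at C by inserting a hinge; the redundant is the internal moment M_C. The primary structure is two simply-supported spans AC and CE.
Discontinuity in slope at C on the released structure — sum the simple-span end rotations:
  span AC: triangular load, peak 40.5: 7w₀L³/(360EI) = 992/EI
  span CE: point load 167.2 at a = 0.9: Pab(L + b)/(6LEI) = 386/EI
  relative rotation θ_0 = (992 + 386)/EI = 1378/EI
A unit hogging moment at C produces rotation L₁/(3EI) + L₂/(3EI) = 6.6/EI.
Slope continuity at C: θ_0 = M_C·6.6/EI, so M_C = 1378/6.6 = 208.8 kN·m (hogging).
Span AC, ΣM about A with M_C applied at C: R_C^{AC}·10.8 = 787.3 + 208.8, so R_C^{AC} = 92.23 kN and R_A = 218.7 − 92.23 = 126.5 kN.
Span CE, ΣM about E: R_C^{CE}·9 = 1354 + 208.8, so R_C^{CE} = 173.7 kN and R_E = 167.2 − 173.7 = -6.479 kN.
R_C = 92.23 + 173.7 = 265.9 kN.

R_C = 265.9 kN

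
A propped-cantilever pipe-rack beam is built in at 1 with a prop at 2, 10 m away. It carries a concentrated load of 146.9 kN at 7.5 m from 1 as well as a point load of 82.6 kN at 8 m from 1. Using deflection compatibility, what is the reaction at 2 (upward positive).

R_2 = 151.1 kN

Take the reaction at 2 as the redundant and release it; the primary structure is a cantilever fixed at 1.
Primary-structure tip deflection at 2 by superposition:
  point load 146.9 at a = 7.5: Pa²(3L − a)/(6EI) = 30987/EI
  point load 82.6 at a = 8: Pa²(3L − a)/(6EI) = 19383/EI
  δ_0 = 50370/EI
Flexibility coefficient — unit upward force at 2: δ_{22} = L³/(3EI) = 333.3/EI.
The prop prevents deflection at 2: R_2 = δ_0/δ_{22} = 50370/333.3 = 151.1 kN.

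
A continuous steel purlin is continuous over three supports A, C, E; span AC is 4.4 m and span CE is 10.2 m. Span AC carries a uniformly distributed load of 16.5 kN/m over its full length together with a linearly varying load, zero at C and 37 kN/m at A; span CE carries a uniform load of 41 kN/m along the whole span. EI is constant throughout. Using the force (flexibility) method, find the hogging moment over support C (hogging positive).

Insert a hinge at C; M_C is the redundant, and each span becomes simply supported.
Rotations at C on the released spans (each span's end-slope, ×1/EI):
  span AC: UDL 16.5: wL³/(24EI) = 58.56/EI
  span AC: triangular load, peak 37: 7w₀L³/(360EI) = 61.29/EI
  span CE: UDL 41: wL³/(24EI) = 1813/EI
  relative rotation θ_0 = (119.8 + 1813)/EI = 1933/EI
A unit hogging moment at C produces rotation L₁/(3EI) + L₂/(3EI) = 4.867/EI.
Compatibility: M_C·(L₁+L₂)/(3EI) = θ_0, giving M_C = 397.1 kN·m (hogging).

M_C = 397.1 kN·m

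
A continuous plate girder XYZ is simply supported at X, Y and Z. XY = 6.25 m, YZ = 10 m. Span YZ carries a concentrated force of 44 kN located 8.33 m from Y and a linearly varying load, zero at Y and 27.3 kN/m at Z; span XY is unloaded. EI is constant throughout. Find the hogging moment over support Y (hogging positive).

Insert a hinge at Y; M_Y is the redundant, and each span becomes simply supported.
Discontinuity in slope at Y on the released structure — sum the simple-span end rotations:
  span YZ: point load 44 at a = 8.33: Pab(L + b)/(6LEI) = 119.1/EI
  span YZ: triangular load, peak 27.3: 7w₀L³/(360EI) = 530.8/EI
  relative rotation θ_0 = (0 + 649.9)/EI = 649.9/EI
A unit hogging moment at Y produces rotation L₁/(3EI) + L₂/(3EI) = 5.417/EI.
Compatibility: M_Y·(L₁+L₂)/(3EI) = θ_0, giving M_Y = 120 kN·m (hogging).

M_Y = 120 kN·m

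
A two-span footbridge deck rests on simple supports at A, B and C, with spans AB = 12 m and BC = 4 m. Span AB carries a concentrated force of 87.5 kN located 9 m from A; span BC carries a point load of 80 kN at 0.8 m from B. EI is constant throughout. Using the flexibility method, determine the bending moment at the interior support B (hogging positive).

Release continuity at B by inserting a hinge; the redundant is the internal moment M_B. The primary structure is two simply-supported spans AB and BC.
End slopes at the hinge B, treating each span as simply supported:
  span AB: point load 87.5 at a = 9: Pab(L + a)/(6LEI) = 689.1/EI
  span BC: point load 80 at a = 0.8: Pab(L + b)/(6LEI) = 61.44/EI
  relative rotation θ_0 = (689.1 + 61.44)/EI = 750.5/EI
A unit hogging moment at B produces rotation L₁/(3EI) + L₂/(3EI) = 5.333/EI.
Compatibility: M_B·(L₁+L₂)/(3EI) = θ_0, giving M_B = 140.7 kN·m (hogging).

M_B = 140.7 kN·m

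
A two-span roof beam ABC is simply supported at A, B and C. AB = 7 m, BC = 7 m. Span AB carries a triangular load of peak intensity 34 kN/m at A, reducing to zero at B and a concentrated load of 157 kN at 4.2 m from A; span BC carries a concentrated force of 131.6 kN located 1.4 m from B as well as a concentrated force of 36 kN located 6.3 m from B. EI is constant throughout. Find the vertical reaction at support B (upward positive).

Release continuity at B by inserting a hinge; the redundant is the internal moment M_B. The primary structure is two simply-supported spans AB and BC.
Rotations at B on the released spans (each span's end-slope, ×1/EI):
  span AB: triangular load, peak 34: 7w₀L³/(360EI) = 226.8/EI
  span AB: point load 157 at a = 4.2: Pab(L + a)/(6LEI) = 492.4/EI
  span BC: point load 131.6 at a = 1.4: Pab(L + b)/(6LEI) = 309.5/EI
  span BC: point load 36 at a = 6.3: Pab(L + b)/(6LEI) = 29.11/EI
  relative rotation θ_0 = (719.1 + 338.6)/EI = 1058/EI
A unit hogging moment at B produces rotation L₁/(3EI) + L₂/(3EI) = 4.667/EI.
Compatibility: M_B·(L₁+L₂)/(3EI) = θ_0, giving M_B = 226.7 kN·m (hogging).
Span AB, ΣM about A with M_B applied at B: R_B^{AB}·7 = 937.1 + 226.7, so R_B^{AB} = 166.2 kN and R_A = 276 − 166.2 = 109.8 kN.
Span BC, ΣM about C: R_B^{BC}·7 = 762.2 + 226.7, so R_B^{BC} = 141.3 kN and R_C = 167.6 − 141.3 = 26.34 kN.
R_B = 166.2 + 141.3 = 307.5 kN.

R_B = 307.5 kN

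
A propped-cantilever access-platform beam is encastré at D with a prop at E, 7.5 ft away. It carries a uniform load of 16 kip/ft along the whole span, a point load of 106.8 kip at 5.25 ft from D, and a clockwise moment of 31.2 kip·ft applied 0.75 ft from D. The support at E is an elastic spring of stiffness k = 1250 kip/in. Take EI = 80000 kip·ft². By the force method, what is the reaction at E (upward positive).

R_E = 102.5 kip

Take the reaction at E as the redundant and release it; the primary structure is a cantilever fixed at D.
Downward deflection at the released point E due to the loads:
  UDL 16: wL⁴/(8EI) = 6328/EI
  point load 106.8 at a = 5.25: Pa²(3L − a)/(6EI) = 8463/EI
  clockwise couple 31.2 at a = 0.75: M₀a(2L − a)/(2EI) = 166.7/EI
  δ_0 = 14958/EI
Flexibility coefficient — unit upward force at E: δ_{EE} = L³/(3EI) = 140.6/EI.
With EI = 80000 kip·ft²: δ_0 = 0.18697 ft and δ_{EE} = 0.001758 ft/kip.
Compatibility — the spring shortens by R_E/k under the reaction it provides: δ_0 − R_E·δ_{EE} = R_E/k. With 1/k = 1/(1250×12) ft/kip = 0.000067 ft/kip, R_E = δ_0 / (δ_{EE} + 1/k) = 0.18697 / (0.001758 + 0.000067) = 102.5 kip.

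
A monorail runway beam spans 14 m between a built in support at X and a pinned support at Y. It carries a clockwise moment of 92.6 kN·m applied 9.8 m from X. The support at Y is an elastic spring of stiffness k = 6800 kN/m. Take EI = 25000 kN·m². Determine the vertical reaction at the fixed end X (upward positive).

R_X = -8.992 kN

Choose R_Y as the redundant. The primary structure is the cantilever fixed at X.
Downward deflection at the released point Y due to the loads:
  clockwise couple 92.6 at a = 9.8: M₀a(2L − a)/(2EI) = 8258/EI
Flexibility coefficient — unit upward force at Y: δ_{YY} = L³/(3EI) = 914.7/EI.
With EI = 25000 kN·m²: δ_0 = 0.33032 m and δ_{YY} = 0.036587 m/kN.
Compatibility — the spring shortens by R_Y/k under the reaction it provides: δ_0 − R_Y·δ_{YY} = R_Y/k. With 1/k = 0.000147 m/kN, R_Y = δ_0 / (δ_{YY} + 1/k) = 0.33032 / (0.036587 + 0.000147) = 8.992 kN.
Vertical equilibrium: R_X = ΣP − R_Y = 0 − 8.992 = -8.992 kN.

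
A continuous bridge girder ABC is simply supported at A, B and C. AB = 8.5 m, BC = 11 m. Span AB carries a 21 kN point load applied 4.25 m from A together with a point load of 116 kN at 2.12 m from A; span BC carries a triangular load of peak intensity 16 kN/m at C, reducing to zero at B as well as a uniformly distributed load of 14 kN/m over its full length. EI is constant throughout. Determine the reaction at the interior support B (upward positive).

Release continuity at B by inserting a hinge; the redundant is the internal moment M_B. The primary structure is two simply-supported spans AB and BC.
Discontinuity in slope at B on the released structure — sum the simple-span end rotations:
  span AB: point load 21 at a = 4.25: Pab(L + a)/(6LEI) = 94.83/EI
  span AB: point load 116 at a = 2.12: Pab(L + a)/(6LEI) = 326.7/EI
  span BC: triangular load, peak 16: 7w₀L³/(360EI) = 414.1/EI
  span BC: UDL 14: wL³/(24EI) = 776.4/EI
  relative rotation θ_0 = (421.5 + 1191)/EI = 1612/EI
A unit hogging moment at B produces rotation L₁/(3EI) + L₂/(3EI) = 6.5/EI.
Compatibility: M_B·(L₁+L₂)/(3EI) = θ_0, giving M_B = 248 kN·m (hogging).
Span AB, ΣM about A with M_B applied at B: R_B^{AB}·8.5 = 335.2 + 248, so R_B^{AB} = 68.61 kN and R_A = 137 − 68.61 = 68.39 kN.
Span BC, ΣM about C: R_B^{BC}·11 = 1170 + 248, so R_B^{BC} = 128.9 kN and R_C = 242 − 128.9 = 113.1 kN.
R_B = 68.61 + 128.9 = 197.5 kN.

R_B = 197.5 kN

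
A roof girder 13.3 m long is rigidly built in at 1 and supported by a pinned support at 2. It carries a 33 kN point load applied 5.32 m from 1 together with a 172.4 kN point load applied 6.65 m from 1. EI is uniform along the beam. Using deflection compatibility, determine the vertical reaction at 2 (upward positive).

Release the roller at 2. Primary structure: cantilever fixed at 1.
Deflection at 2 on the released cantilever, summing each load's contribution:
  point load 33 at a = 5.32: Pa²(3L − a)/(6EI) = 5383/EI
  point load 172.4 at a = 6.65: Pa²(3L − a)/(6EI) = 42249/EI
  δ_0 = 47632/EI
Tip deflection under a unit load at 2: L³/(3EI) = 784.2/EI.
Compatibility at 2: δ_0 − R_2·δ_{22} = 0, so R_2 = 47632/784.2 = 60.74 kN.

R_2 = 60.74 kN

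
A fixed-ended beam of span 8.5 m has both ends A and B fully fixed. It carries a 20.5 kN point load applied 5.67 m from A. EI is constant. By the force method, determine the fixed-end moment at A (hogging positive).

Release both end moments; the primary structure is a simply-supported span AB with redundants M_A and M_B.
End rotations of the released simple span under the applied load (×1/EI):
  at A: point load 20.5 at a = 5.67: Pab(L + b)/(6LEI) = 73.08/EI
  at B: point load 20.5 at a = 5.67: Pab(L + a)/(6LEI) = 91.4/EI
  θ_A0 = 73.08/EI,  θ_B0 = 91.4/EI
Flexibility coefficients: a unit moment at one end gives L/(3EI) there and L/(6EI) at the far end, so f₁₁ = f₂₂ = 2.833/EI and f₁₂ = f₂₁ = 1.417/EI.
Compatibility — zero rotation at each built-in end:
  2.833 M_A + 1.417 M_B = 73.08
  1.417 M_A + 2.833 M_B = 91.4
Solving the pair gives M_A = 12.88 kN·m and M_B = 25.81 kN·m (hogging).

M_A = 12.88 kN·m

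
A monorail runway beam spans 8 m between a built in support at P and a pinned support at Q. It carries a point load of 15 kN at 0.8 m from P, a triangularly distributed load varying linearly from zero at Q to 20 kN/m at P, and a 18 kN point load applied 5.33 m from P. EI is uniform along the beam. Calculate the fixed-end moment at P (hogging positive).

Take the reaction at Q as the redundant and release it; the primary structure is a cantilever fixed at P.
Deflection at Q on the released cantilever, summing each load's contribution:
  point load 15 at a = 0.8: Pa²(3L − a)/(6EI) = 37.12/EI
  triangular load, peak 20 at the fixed end: w₀L⁴/(30EI) = 2731/EI
  point load 18 at a = 5.33: Pa²(3L − a)/(6EI) = 1591/EI
  δ_0 = 4359/EI
Tip deflection under a unit load at Q: L³/(3EI) = 170.7/EI.
Compatibility at Q: δ_0 − R_Q·δ_{QQ} = 0, so R_Q = 4359/170.7 = 25.54 kN.
Moment equilibrium about P: M_P = Σ(load moments about P) − R_Q·L = 321.3 − 25.54×8 = 116.9 kN·m.

M_P = 116.9 kN·m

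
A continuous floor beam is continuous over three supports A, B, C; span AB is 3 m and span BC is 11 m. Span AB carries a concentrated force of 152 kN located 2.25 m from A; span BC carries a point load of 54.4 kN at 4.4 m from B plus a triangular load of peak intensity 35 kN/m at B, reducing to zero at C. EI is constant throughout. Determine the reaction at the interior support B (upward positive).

Release continuity at B by inserting a hinge; the redundant is the internal moment M_B. The primary structure is two simply-supported spans AB and BC.
Discontinuity in slope at B on the released structure — sum the simple-span end rotations:
  span AB: point load 152 at a = 2.25: Pab(L + a)/(6LEI) = 74.81/EI
  span BC: point load 54.4 at a = 4.4: Pab(L + b)/(6LEI) = 421.3/EI
  span BC: triangular load, peak 35: w₀L³/(45EI) = 1035/EI
  relative rotation θ_0 = (74.81 + 1456)/EI = 1531/EI
A unit hogging moment at B produces rotation L₁/(3EI) + L₂/(3EI) = 4.667/EI.
Compatibility: M_B·(L₁+L₂)/(3EI) = θ_0, giving M_B = 328.1 kN·m (hogging).
Span AB, ΣM about A with M_B applied at B: R_B^{AB}·3 = 342 + 328.1, so R_B^{AB} = 223.4 kN and R_A = 152 − 223.4 = -71.38 kN.
Span BC, ΣM about C: R_B^{BC}·11 = 1771 + 328.1, so R_B^{BC} = 190.8 kN and R_C = 246.9 − 190.8 = 56.1 kN.
R_B = 223.4 + 190.8 = 414.2 kN.

R_B = 414.2 kN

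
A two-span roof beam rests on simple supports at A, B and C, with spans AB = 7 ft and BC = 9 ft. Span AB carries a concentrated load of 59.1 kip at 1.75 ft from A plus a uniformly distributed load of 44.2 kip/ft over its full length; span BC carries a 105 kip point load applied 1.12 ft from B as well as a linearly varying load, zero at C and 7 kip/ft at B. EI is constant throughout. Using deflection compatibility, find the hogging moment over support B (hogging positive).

M_B = 215.2 kip·ft

Take M_B as the redundant. Released structure: two simple spans AB and BC with a hinge at B.
Discontinuity in slope at B on the released structure — sum the simple-span end rotations:
  span AB: point load 59.1 at a = 1.75: Pab(L + a)/(6LEI) = 113.1/EI
  span AB: UDL 44.2: wL³/(24EI) = 631.7/EI
  span BC: point load 105 at a = 1.12: Pab(L + b)/(6LEI) = 289.7/EI
  span BC: triangular load, peak 7: w₀L³/(45EI) = 113.4/EI
  relative rotation θ_0 = (744.8 + 403.1)/EI = 1148/EI
A unit hogging moment at B produces rotation L₁/(3EI) + L₂/(3EI) = 5.333/EI.
Slope continuity at B: θ_0 = M_B·5.333/EI, so M_B = 1148/5.333 = 215.2 kip·ft (hogging).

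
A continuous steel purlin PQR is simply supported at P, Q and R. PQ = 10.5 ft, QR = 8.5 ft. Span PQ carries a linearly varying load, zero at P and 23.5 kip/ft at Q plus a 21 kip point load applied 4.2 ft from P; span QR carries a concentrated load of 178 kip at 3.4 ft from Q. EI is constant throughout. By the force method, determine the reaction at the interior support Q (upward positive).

Insert a hinge at Q; M_Q is the redundant, and each span becomes simply supported.
End slopes at the hinge Q, treating each span as simply supported:
  span PQ: triangular load, peak 23.5: w₀L³/(45EI) = 604.5/EI
  span PQ: point load 21 at a = 4.2: Pab(L + a)/(6LEI) = 129.7/EI
  span QR: point load 178 at a = 3.4: Pab(L + b)/(6LEI) = 823.1/EI
  relative rotation θ_0 = (734.2 + 823.1)/EI = 1557/EI
A unit hogging moment at Q produces rotation L₁/(3EI) + L₂/(3EI) = 6.333/EI.
Slope continuity at Q: θ_0 = M_Q·6.333/EI, so M_Q = 1557/6.333 = 245.9 kip·ft (hogging).
Span PQ, ΣM about P with M_Q applied at Q: R_Q^{PQ}·10.5 = 951.8 + 245.9, so R_Q^{PQ} = 114.1 kip and R_P = 144.4 − 114.1 = 30.31 kip.
Span QR, ΣM about R: R_Q^{QR}·8.5 = 907.8 + 245.9, so R_Q^{QR} = 135.7 kip and R_R = 178 − 135.7 = 42.27 kip.
R_Q = 114.1 + 135.7 = 249.8 kip.

R_Q = 249.8 kip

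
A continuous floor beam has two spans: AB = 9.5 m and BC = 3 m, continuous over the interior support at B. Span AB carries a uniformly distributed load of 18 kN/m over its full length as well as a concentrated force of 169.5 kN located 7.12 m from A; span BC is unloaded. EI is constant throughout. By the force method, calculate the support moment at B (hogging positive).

Take M_B as the redundant. Released structure: two simple spans AB and BC with a hinge at B.
End slopes at the hinge B, treating each span as simply supported:
  span AB: UDL 18: wL³/(24EI) = 643/EI
  span AB: point load 169.5 at a = 7.12: Pab(L + a)/(6LEI) = 837.5/EI
  relative rotation θ_0 = (1481 + 0)/EI = 1481/EI
A unit hogging moment at B produces rotation L₁/(3EI) + L₂/(3EI) = 4.167/EI.
Compatibility: M_B·(L₁+L₂)/(3EI) = θ_0, giving M_B = 355.3 kN·m (hogging).

M_B = 355.3 kN·m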